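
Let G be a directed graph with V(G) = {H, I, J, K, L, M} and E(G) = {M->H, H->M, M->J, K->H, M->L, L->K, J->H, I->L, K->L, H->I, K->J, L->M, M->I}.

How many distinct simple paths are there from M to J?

M→H→I→L→K→J
M→I→L→K→J
M→J
M→L→K→J

4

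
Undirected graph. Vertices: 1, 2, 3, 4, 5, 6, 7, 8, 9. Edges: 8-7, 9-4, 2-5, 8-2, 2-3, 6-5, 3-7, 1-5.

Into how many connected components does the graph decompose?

From 1: component {1, 2, 3, 5, 6, 7, 8}.
From 4: component {4, 9}.
That's 2 components.

2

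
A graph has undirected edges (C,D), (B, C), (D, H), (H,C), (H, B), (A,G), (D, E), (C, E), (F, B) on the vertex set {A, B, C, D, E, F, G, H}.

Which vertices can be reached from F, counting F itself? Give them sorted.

Start at F.
Its neighbours: B.
Then their neighbours: C, H.
Then next layer: D, E.
Nothing further is reachable.

B, C, D, E, F, H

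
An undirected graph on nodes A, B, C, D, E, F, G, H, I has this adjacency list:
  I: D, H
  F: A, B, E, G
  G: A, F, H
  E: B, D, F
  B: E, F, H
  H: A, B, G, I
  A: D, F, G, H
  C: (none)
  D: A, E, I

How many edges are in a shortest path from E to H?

Distance 0: E.
Distance 1: B, D, F.
Distance 2: A, G, H, I — contains H.

2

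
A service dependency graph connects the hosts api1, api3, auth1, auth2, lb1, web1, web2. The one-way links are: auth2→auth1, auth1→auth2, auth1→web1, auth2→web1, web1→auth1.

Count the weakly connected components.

5

From api1: component {api1}.
From api3: component {api3}.
From auth1: component {auth1, auth2, web1}.
From lb1: component {lb1}.
From web2: component {web2}.
That's 5 components.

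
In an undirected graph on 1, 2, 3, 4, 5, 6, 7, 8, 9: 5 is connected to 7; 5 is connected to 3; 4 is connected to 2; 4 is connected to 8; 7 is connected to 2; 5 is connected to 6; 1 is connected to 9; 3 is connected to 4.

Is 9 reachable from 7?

No

Explore from 7.
Distance 1: reach 2, 5.
Distance 2: reach 3, 4, 6.
Distance 3: reach 8.
The search is exhausted without reaching 9; it lies in a different component.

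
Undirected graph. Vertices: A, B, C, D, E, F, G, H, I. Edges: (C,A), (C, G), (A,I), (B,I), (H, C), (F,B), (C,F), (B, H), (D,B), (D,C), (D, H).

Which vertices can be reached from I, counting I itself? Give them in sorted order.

A, B, C, D, F, G, H, I

Start at I.
Its neighbours: A, B.
Then their neighbours: C, D, F, H.
Then next layer: G.
Nothing further is reachable.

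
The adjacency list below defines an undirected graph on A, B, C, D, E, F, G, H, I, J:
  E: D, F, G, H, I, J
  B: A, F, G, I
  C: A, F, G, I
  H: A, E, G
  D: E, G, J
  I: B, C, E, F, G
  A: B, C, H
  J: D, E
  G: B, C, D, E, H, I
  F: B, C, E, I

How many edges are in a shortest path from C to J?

3

Distance 0: C.
Distance 1: A, F, G, I.
Distance 2: B, D, E, H.
Distance 3: J — contains J.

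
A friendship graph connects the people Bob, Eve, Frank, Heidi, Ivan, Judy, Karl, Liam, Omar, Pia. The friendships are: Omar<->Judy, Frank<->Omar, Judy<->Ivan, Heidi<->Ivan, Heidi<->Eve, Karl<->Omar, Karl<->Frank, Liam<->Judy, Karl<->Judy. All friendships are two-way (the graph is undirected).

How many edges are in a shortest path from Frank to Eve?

Distance 0: Frank.
Distance 1: Karl, Omar.
Distance 2: Judy.
Distance 3: Ivan, Liam.
Distance 4: Heidi.
Distance 5: Eve — contains Eve.

5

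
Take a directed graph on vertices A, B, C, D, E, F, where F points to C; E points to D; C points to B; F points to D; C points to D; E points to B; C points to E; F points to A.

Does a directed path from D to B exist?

D has no outgoing edges, so nothing is reachable from it.

No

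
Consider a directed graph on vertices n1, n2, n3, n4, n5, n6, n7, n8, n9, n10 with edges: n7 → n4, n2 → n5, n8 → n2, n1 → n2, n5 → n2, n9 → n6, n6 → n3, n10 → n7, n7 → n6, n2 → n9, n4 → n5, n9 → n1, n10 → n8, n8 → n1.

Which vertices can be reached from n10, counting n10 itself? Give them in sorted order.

n1, n2, n3, n4, n5, n6, n7, n8, n9, n10

Start at n10.
Its neighbours: n7, n8.
Then their neighbours: n1, n2, n4, n6.
Then next layer: n3, n5, n9.
Every vertex is now reached.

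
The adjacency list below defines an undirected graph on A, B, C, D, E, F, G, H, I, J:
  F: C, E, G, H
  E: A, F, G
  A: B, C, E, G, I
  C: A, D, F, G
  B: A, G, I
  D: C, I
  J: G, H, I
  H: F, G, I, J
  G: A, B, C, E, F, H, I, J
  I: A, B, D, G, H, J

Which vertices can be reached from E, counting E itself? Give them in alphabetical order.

Start at E.
Its neighbours: A, F, G.
Then their neighbours: B, C, H, I, J.
Then next layer: D.
Every vertex is now reached.

A, B, C, D, E, F, G, H, I, J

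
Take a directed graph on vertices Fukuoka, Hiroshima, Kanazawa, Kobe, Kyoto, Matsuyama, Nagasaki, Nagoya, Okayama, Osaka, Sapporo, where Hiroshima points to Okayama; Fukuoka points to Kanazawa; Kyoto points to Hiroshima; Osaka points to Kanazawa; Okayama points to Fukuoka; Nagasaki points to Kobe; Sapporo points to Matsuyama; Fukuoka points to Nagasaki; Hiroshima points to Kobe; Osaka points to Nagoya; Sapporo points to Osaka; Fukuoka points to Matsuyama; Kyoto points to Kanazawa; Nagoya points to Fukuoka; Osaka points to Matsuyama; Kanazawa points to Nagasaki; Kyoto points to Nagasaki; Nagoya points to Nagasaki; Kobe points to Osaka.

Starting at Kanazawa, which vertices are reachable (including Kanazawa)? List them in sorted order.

Start at Kanazawa.
Its neighbours: Nagasaki.
Then their neighbours: Kobe.
Then next layer: Osaka.
Then next layer: Matsuyama, Nagoya.
Then next layer: Fukuoka.
Nothing further is reachable.

Fukuoka, Kanazawa, Kobe, Matsuyama, Nagasaki, Nagoya, Osaka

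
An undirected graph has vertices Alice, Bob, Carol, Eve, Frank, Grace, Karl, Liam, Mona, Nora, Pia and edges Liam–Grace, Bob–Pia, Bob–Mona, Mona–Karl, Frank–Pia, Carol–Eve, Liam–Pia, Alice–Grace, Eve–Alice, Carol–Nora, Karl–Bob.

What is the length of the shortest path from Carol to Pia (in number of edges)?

5

Distance 0: Carol.
Distance 1: Eve, Nora.
Distance 2: Alice.
Distance 3: Grace.
Distance 4: Liam.
Distance 5: Pia — contains Pia.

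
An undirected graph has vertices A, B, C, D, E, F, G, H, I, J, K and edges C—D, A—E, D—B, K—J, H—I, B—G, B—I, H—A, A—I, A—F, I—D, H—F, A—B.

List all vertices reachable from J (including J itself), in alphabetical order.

Start at J.
Its neighbours: K.
Nothing further is reachable.

J, K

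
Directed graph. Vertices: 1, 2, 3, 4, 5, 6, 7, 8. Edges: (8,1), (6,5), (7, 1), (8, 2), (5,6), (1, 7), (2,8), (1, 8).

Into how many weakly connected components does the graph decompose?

From 1: component {1, 2, 7, 8}.
From 3: component {3}.
From 4: component {4}.
From 5: component {5, 6}.
That's 4 components.

4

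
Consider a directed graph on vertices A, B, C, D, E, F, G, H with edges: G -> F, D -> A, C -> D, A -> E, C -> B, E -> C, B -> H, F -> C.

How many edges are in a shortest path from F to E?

Distance 0: F.
Distance 1: C.
Distance 2: B, D.
Distance 3: A, H.
Distance 4: E — contains E.

4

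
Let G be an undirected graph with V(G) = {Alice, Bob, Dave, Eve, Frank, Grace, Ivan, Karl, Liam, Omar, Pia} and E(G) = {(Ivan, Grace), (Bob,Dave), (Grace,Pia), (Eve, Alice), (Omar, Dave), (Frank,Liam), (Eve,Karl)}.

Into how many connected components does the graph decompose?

From Alice: component {Alice, Eve, Karl}.
From Bob: component {Bob, Dave, Omar}.
From Frank: component {Frank, Liam}.
From Grace: component {Grace, Ivan, Pia}.
That's 4 components.

4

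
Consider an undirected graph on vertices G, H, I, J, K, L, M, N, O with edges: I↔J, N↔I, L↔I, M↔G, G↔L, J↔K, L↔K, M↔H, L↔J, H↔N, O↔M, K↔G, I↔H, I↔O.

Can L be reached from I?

Yes

Explore from I.
Distance 1: reach H, J, L, N, O.
Found L.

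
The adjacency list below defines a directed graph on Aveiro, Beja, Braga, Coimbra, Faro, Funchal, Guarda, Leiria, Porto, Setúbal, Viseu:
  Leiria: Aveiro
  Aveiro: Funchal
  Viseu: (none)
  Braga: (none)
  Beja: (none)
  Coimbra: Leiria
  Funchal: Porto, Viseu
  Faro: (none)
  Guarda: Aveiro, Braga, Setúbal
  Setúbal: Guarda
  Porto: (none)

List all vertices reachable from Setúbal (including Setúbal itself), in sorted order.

Aveiro, Braga, Funchal, Guarda, Porto, Setúbal, Viseu

Start at Setúbal.
Its neighbours: Guarda.
Then their neighbours: Aveiro, Braga.
Then next layer: Funchal.
Then next layer: Porto, Viseu.
Nothing further is reachable.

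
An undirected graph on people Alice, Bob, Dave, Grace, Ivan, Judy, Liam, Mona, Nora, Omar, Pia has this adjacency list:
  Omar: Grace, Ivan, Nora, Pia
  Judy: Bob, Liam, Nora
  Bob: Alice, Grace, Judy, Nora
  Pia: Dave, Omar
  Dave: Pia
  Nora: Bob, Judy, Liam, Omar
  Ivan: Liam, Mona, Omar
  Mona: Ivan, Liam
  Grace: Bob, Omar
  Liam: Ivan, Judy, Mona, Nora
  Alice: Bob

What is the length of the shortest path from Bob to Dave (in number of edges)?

4

Distance 0: Bob.
Distance 1: Alice, Grace, Judy, Nora.
Distance 2: Liam, Omar.
Distance 3: Ivan, Mona, Pia.
Distance 4: Dave — contains Dave.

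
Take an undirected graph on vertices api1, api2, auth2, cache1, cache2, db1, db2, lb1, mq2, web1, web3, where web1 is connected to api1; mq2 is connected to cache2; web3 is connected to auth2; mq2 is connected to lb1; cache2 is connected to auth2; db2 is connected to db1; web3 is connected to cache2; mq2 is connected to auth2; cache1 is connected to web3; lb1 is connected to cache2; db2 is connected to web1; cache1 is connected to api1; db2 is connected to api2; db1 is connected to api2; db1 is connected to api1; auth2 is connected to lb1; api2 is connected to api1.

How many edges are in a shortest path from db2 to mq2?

Distance 0: db2.
Distance 1: api2, db1, web1.
Distance 2: api1.
Distance 3: cache1.
Distance 4: web3.
Distance 5: auth2, cache2.
Distance 6: lb1, mq2 — contains mq2.

6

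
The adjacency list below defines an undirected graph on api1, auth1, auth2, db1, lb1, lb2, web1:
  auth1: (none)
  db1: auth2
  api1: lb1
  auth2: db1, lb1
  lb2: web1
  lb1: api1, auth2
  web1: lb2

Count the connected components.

3

From api1: component {api1, auth2, db1, lb1}.
From auth1: component {auth1}.
From lb2: component {lb2, web1}.
That's 3 components.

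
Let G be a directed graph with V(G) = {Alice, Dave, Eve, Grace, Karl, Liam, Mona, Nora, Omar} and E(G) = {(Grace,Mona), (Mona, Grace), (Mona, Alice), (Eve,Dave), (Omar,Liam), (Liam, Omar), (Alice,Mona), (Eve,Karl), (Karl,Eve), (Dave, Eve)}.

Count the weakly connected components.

From Alice: component {Alice, Grace, Mona}.
From Dave: component {Dave, Eve, Karl}.
From Liam: component {Liam, Omar}.
From Nora: component {Nora}.
That's 4 components.

4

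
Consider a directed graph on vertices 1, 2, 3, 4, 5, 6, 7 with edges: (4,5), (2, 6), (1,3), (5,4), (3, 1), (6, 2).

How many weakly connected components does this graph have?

4

From 1: component {1, 3}.
From 2: component {2, 6}.
From 4: component {4, 5}.
From 7: component {7}.
That's 4 components.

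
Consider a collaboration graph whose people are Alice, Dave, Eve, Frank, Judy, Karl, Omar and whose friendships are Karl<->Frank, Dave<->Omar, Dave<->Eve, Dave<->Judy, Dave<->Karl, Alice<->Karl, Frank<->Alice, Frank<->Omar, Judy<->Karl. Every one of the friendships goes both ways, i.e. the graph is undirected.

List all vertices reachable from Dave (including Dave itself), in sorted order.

Start at Dave.
Its neighbours: Eve, Judy, Karl, Omar.
Then their neighbours: Alice, Frank.
Every vertex is now reached.

Alice, Dave, Eve, Frank, Judy, Karl, Omar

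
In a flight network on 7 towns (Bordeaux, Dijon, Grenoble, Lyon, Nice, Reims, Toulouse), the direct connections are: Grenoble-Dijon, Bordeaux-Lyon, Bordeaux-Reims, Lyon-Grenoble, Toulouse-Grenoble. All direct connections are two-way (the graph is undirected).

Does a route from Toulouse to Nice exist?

Explore from Toulouse.
Distance 1: reach Grenoble.
Distance 2: reach Dijon, Lyon.
Distance 3: reach Bordeaux.
Distance 4: reach Reims.
The search is exhausted without reaching Nice; it lies in a different component.

No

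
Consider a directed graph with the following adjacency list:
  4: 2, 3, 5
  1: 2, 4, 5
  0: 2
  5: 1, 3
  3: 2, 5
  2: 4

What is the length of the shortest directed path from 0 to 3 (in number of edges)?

Distance 0: 0.
Distance 1: 2.
Distance 2: 4.
Distance 3: 3, 5 — contains 3.

3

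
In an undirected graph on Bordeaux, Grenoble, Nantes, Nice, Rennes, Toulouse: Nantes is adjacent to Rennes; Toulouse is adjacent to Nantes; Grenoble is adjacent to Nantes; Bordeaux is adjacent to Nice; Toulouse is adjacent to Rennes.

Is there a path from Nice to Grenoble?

Explore from Nice.
Distance 1: reach Bordeaux.
The search is exhausted without reaching Grenoble; it lies in a different component.

No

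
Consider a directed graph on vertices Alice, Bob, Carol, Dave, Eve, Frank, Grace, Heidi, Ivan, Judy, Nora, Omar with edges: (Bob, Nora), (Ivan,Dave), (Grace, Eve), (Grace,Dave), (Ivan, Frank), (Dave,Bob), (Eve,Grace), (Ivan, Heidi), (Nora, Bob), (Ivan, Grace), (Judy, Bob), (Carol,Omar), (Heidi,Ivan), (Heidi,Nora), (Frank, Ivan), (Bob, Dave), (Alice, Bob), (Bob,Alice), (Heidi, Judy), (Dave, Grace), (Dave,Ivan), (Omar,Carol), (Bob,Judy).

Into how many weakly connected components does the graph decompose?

From Alice: component {Alice, Bob, Dave, Eve, Frank, Grace, Heidi, Ivan, Judy, Nora}.
From Carol: component {Carol, Omar}.
That's 2 components.

2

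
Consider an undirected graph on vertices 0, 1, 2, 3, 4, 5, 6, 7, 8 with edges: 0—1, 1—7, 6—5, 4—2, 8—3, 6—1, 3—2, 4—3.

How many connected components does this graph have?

From 0: component {0, 1, 5, 6, 7}.
From 2: component {2, 3, 4, 8}.
That's 2 components.

2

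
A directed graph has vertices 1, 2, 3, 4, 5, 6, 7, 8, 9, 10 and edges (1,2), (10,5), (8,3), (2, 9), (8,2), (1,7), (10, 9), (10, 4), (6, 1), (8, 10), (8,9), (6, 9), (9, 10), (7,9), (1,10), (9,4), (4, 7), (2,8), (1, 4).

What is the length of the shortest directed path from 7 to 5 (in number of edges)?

Distance 0: 7.
Distance 1: 9.
Distance 2: 4, 10.
Distance 3: 5 — contains 5.

3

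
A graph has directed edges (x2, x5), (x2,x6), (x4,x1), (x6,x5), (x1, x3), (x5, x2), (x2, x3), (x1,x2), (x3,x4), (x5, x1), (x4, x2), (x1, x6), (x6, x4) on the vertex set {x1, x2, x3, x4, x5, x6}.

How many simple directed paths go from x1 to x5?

x1→x2→x5
x1→x2→x6→x5
x1→x3→x4→x2→x5
x1→x3→x4→x2→x6→x5
x1→x6→x4→x2→x5
x1→x6→x5

6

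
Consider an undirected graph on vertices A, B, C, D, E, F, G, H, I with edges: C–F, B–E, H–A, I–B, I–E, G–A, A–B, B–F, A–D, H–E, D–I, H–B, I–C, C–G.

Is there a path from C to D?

Yes

Explore from C.
Distance 1: reach F, G, I.
Distance 2: reach A, B, D, E.
Found D.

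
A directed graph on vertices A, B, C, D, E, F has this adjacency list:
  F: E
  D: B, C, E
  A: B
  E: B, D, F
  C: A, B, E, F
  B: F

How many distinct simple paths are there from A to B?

1

A→B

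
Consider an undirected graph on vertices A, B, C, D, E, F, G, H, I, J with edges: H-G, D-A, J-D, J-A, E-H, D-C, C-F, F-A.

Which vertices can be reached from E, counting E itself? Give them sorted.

E, G, H

Start at E.
Its neighbours: H.
Then their neighbours: G.
Nothing further is reachable.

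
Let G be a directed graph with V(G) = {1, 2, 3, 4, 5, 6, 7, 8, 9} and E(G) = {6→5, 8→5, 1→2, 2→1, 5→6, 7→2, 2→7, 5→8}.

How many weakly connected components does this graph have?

From 1: component {1, 2, 7}.
From 3: component {3}.
From 4: component {4}.
From 5: component {5, 6, 8}.
From 9: component {9}.
That's 5 components.

5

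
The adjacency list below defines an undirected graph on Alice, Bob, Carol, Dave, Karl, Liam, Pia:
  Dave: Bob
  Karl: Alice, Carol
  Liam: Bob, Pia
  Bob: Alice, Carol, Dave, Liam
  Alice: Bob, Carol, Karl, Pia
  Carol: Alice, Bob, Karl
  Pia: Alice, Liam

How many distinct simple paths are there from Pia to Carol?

6

Pia–Alice–Bob–Carol
Pia–Alice–Carol
Pia–Alice–Karl–Carol
Pia–Liam–Bob–Alice–Carol
Pia–Liam–Bob–Alice–Karl–Carol
Pia–Liam–Bob–Carol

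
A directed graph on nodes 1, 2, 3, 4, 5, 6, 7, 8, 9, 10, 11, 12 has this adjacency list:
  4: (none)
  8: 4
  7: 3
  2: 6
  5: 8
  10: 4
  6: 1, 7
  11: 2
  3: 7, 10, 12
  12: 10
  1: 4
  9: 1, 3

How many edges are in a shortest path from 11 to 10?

5

Distance 0: 11.
Distance 1: 2.
Distance 2: 6.
Distance 3: 1, 7.
Distance 4: 3, 4.
Distance 5: 10, 12 — contains 10.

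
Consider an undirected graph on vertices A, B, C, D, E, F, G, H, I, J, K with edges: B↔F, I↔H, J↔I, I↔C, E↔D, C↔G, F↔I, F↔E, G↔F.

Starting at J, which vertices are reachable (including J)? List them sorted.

Start at J.
Its neighbours: I.
Then their neighbours: C, F, H.
Then next layer: B, E, G.
Then next layer: D.
Nothing further is reachable.

B, C, D, E, F, G, H, I, J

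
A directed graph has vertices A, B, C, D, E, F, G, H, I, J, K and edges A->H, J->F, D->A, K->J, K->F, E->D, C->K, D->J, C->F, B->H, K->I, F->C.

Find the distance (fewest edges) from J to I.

4

Distance 0: J.
Distance 1: F.
Distance 2: C.
Distance 3: K.
Distance 4: I — contains I.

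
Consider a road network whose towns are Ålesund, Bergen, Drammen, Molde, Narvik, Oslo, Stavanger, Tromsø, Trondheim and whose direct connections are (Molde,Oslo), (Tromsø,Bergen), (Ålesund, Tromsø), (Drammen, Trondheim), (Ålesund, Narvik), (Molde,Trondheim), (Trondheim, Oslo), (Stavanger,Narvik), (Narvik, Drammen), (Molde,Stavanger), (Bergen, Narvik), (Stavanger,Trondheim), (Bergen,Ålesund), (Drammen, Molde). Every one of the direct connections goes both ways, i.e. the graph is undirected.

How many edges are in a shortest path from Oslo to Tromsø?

5

Distance 0: Oslo.
Distance 1: Molde, Trondheim.
Distance 2: Drammen, Stavanger.
Distance 3: Narvik.
Distance 4: Ålesund, Bergen.
Distance 5: Tromsø — contains Tromsø.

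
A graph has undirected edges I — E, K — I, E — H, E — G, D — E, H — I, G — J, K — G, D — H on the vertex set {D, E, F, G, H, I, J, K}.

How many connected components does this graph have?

From D: component {D, E, G, H, I, J, K}.
From F: component {F}.
That's 2 components.

2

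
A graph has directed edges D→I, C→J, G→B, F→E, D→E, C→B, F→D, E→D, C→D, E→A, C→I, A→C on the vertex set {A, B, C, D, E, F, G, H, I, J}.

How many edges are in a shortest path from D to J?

4

Distance 0: D.
Distance 1: E, I.
Distance 2: A.
Distance 3: C.
Distance 4: B, J — contains J.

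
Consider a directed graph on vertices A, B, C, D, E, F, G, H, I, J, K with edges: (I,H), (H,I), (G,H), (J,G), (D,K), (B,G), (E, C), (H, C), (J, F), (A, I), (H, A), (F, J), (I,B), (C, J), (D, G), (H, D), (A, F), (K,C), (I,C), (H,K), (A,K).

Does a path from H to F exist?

Yes

Explore from H.
Distance 1: reach A, C, D, I, K.
Distance 2: reach B, F, G, J.
Found F.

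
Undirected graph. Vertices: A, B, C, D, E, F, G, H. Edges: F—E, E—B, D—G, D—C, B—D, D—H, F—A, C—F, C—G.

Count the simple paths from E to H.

3

E–B–D–H
E–F–C–D–H
E–F–C–G–D–H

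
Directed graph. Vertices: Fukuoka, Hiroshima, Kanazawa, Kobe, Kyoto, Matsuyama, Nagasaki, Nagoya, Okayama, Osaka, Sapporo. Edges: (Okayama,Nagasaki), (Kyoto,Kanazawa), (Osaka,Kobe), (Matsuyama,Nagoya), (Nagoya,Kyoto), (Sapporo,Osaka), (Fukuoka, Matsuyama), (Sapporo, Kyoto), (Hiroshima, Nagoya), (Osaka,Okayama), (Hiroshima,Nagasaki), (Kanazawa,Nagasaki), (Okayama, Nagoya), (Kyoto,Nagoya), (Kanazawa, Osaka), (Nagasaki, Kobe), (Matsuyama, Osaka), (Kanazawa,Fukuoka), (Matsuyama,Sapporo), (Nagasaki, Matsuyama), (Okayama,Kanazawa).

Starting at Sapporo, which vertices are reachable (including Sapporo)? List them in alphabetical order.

Start at Sapporo.
Its neighbours: Kyoto, Osaka.
Then their neighbours: Kanazawa, Kobe, Nagoya, Okayama.
Then next layer: Fukuoka, Nagasaki.
Then next layer: Matsuyama.
Nothing further is reachable.

Fukuoka, Kanazawa, Kobe, Kyoto, Matsuyama, Nagasaki, Nagoya, Okayama, Osaka, Sapporo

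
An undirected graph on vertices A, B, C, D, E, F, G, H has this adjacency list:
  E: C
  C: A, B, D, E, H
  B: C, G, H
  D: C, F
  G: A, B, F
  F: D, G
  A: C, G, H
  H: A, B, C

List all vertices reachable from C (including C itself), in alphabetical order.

Start at C.
Its neighbours: A, B, D, E, H.
Then their neighbours: F, G.
Every vertex is now reached.

A, B, C, D, E, F, G, H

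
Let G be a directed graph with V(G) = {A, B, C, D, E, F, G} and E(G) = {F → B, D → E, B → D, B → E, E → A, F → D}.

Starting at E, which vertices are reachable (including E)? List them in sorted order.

A, E

Start at E.
Its neighbours: A.
Nothing further is reachable.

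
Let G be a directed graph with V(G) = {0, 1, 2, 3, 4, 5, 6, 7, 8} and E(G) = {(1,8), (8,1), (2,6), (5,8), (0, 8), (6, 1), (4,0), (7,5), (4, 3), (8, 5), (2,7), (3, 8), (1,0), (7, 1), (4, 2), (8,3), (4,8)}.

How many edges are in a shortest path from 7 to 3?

Distance 0: 7.
Distance 1: 1, 5.
Distance 2: 0, 8.
Distance 3: 3 — contains 3.

3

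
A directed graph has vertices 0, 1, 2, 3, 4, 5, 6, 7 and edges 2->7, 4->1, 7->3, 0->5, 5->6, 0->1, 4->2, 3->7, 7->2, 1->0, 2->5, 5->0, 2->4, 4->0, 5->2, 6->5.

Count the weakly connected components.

From 0: component {0, 1, 2, 3, 4, 5, 6, 7}.
That's 1 component.

1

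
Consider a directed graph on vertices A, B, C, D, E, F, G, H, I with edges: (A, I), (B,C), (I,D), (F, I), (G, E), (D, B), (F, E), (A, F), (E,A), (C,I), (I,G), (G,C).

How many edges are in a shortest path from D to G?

4

Distance 0: D.
Distance 1: B.
Distance 2: C.
Distance 3: I.
Distance 4: G — contains G.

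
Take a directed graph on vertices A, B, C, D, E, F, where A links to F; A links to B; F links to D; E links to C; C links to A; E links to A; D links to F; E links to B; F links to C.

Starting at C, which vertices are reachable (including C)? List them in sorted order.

Start at C.
Its neighbours: A.
Then their neighbours: B, F.
Then next layer: D.
Nothing further is reachable.

A, B, C, D, F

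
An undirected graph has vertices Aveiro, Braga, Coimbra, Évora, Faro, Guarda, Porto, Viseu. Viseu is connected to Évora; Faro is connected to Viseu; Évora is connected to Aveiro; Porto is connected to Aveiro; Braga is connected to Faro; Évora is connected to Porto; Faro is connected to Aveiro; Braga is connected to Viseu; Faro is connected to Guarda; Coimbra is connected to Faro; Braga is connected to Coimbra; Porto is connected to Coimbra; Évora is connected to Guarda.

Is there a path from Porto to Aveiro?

Yes

Explore from Porto.
Distance 1: reach Aveiro, Coimbra, Évora.
Found Aveiro.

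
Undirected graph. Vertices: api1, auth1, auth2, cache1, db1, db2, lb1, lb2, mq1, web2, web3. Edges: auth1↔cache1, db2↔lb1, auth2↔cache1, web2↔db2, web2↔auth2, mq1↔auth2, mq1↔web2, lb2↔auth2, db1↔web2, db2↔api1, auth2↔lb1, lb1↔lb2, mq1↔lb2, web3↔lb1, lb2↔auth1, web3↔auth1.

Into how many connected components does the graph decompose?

From api1: component {api1, auth1, auth2, cache1, db1, db2, lb1, lb2, mq1, web2, web3}.
That's 1 component.

1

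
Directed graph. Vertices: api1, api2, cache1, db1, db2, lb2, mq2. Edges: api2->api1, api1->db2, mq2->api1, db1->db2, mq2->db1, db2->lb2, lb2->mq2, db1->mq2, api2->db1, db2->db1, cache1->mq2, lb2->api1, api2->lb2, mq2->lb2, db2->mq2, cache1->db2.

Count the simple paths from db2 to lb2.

db2→db1→mq2→lb2
db2→lb2
db2→mq2→lb2

3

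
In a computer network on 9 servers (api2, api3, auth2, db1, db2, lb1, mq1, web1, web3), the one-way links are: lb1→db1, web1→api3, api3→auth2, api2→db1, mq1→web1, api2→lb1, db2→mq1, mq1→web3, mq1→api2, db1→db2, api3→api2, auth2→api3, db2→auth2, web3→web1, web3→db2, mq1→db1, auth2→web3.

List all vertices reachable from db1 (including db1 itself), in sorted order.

Start at db1.
Its neighbours: db2.
Then their neighbours: auth2, mq1.
Then next layer: api2, api3, web1, web3.
Then next layer: lb1.
Every vertex is now reached.

api2, api3, auth2, db1, db2, lb1, mq1, web1, web3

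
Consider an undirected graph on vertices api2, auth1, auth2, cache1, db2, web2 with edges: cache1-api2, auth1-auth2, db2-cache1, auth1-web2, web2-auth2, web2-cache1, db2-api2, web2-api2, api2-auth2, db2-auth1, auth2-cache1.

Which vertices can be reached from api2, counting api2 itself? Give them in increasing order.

Start at api2.
Its neighbours: auth2, cache1, db2, web2.
Then their neighbours: auth1.
Every vertex is now reached.

api2, auth1, auth2, cache1, db2, web2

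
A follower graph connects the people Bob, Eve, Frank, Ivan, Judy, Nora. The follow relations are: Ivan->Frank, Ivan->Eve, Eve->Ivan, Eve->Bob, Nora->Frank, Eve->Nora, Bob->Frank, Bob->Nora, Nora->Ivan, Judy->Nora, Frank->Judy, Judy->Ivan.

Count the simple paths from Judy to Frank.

Judy→Ivan→Eve→Bob→Frank
Judy→Ivan→Eve→Bob→Nora→Frank
Judy→Ivan→Eve→Nora→Frank
Judy→Ivan→Frank
Judy→Nora→Frank
Judy→Nora→Ivan→Eve→Bob→Frank
Judy→Nora→Ivan→Frank

7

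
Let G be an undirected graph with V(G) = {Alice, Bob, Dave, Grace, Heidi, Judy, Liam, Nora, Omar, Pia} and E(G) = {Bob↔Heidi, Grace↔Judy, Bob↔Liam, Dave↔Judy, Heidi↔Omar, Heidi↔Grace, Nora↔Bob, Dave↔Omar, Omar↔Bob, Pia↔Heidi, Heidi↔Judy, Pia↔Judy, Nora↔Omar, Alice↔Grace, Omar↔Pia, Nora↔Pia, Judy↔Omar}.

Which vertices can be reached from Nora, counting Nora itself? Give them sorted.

Alice, Bob, Dave, Grace, Heidi, Judy, Liam, Nora, Omar, Pia

Start at Nora.
Its neighbours: Bob, Omar, Pia.
Then their neighbours: Dave, Heidi, Judy, Liam.
Then next layer: Grace.
Then next layer: Alice.
Every vertex is now reached.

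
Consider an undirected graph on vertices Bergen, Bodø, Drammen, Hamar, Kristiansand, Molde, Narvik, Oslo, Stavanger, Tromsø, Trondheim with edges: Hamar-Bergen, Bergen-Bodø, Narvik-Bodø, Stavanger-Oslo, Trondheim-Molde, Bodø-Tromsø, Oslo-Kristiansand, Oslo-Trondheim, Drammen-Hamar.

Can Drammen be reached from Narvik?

Explore from Narvik.
Distance 1: reach Bodø.
Distance 2: reach Bergen, Tromsø.
Distance 3: reach Hamar.
Distance 4: reach Drammen.
Found Drammen.

Yes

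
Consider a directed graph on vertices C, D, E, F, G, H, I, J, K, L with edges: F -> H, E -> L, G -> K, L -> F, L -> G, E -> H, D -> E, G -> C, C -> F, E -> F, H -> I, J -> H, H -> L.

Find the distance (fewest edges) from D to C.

Distance 0: D.
Distance 1: E.
Distance 2: F, H, L.
Distance 3: G, I.
Distance 4: C, K — contains C.

4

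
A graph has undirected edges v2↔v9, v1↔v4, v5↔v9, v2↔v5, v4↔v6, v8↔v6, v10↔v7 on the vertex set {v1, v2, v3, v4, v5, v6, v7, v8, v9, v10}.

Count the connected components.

4

From v1: component {v1, v4, v6, v8}.
From v2: component {v2, v5, v9}.
From v3: component {v3}.
From v7: component {v7, v10}.
That's 4 components.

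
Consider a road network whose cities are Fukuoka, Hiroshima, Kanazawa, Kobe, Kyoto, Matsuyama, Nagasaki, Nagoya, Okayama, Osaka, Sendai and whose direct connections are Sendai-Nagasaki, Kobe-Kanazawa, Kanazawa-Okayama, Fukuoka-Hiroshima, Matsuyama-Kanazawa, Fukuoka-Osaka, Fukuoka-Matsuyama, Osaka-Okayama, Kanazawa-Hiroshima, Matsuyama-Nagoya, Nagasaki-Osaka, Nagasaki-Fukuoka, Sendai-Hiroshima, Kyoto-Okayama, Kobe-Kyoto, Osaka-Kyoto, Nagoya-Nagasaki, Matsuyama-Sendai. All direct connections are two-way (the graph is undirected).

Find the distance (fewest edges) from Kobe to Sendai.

3

Distance 0: Kobe.
Distance 1: Kanazawa, Kyoto.
Distance 2: Hiroshima, Matsuyama, Okayama, Osaka.
Distance 3: Fukuoka, Nagasaki, Nagoya, Sendai — contains Sendai.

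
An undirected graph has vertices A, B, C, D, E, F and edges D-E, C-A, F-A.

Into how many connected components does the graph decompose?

3

From A: component {A, C, F}.
From B: component {B}.
From D: component {D, E}.
That's 3 components.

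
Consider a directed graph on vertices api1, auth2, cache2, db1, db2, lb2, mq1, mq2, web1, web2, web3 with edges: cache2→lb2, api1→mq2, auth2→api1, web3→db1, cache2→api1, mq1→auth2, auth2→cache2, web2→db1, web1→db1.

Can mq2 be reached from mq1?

Explore from mq1.
Distance 1: reach auth2.
Distance 2: reach api1, cache2.
Distance 3: reach lb2, mq2.
Found mq2.

Yes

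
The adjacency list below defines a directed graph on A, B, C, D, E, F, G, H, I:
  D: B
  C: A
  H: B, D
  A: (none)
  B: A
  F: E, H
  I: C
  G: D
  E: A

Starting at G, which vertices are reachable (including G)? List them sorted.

Start at G.
Its neighbours: D.
Then their neighbours: B.
Then next layer: A.
Nothing further is reachable.

A, B, D, G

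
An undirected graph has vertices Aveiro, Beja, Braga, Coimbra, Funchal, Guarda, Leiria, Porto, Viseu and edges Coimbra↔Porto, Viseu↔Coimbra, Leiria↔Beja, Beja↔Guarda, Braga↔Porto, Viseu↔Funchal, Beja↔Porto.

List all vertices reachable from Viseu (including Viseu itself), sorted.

Beja, Braga, Coimbra, Funchal, Guarda, Leiria, Porto, Viseu

Start at Viseu.
Its neighbours: Coimbra, Funchal.
Then their neighbours: Porto.
Then next layer: Beja, Braga.
Then next layer: Guarda, Leiria.
Nothing further is reachable.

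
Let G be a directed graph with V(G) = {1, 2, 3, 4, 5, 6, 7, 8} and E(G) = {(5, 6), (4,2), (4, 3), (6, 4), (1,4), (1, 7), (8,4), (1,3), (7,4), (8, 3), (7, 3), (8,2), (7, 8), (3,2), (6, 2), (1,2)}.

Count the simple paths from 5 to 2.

3

5→6→2
5→6→4→2
5→6→4→3→2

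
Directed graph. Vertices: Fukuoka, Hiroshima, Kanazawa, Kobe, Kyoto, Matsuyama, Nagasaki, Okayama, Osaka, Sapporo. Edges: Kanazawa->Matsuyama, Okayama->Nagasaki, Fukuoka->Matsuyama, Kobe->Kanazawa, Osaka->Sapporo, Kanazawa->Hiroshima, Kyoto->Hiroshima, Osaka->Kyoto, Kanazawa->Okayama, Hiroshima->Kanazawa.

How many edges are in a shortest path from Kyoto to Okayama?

3

Distance 0: Kyoto.
Distance 1: Hiroshima.
Distance 2: Kanazawa.
Distance 3: Matsuyama, Okayama — contains Okayama.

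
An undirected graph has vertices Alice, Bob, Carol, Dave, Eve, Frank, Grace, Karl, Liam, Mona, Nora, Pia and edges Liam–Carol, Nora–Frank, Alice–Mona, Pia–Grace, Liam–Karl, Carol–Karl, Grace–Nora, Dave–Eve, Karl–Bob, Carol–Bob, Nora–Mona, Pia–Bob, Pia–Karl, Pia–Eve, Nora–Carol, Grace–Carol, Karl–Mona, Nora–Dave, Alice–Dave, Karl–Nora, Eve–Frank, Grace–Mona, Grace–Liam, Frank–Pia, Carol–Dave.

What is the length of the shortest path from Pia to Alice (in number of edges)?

3

Distance 0: Pia.
Distance 1: Bob, Eve, Frank, Grace, Karl.
Distance 2: Carol, Dave, Liam, Mona, Nora.
Distance 3: Alice — contains Alice.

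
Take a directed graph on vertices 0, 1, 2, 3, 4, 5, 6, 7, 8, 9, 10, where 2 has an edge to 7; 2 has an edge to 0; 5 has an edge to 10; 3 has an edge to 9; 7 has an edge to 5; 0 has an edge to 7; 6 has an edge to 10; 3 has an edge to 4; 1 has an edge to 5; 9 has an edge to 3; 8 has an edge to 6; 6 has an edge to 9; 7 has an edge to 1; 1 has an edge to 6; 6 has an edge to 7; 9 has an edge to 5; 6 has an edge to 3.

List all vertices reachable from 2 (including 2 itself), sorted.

0, 1, 2, 3, 4, 5, 6, 7, 9, 10

Start at 2.
Its neighbours: 0, 7.
Then their neighbours: 1, 5.
Then next layer: 6, 10.
Then next layer: 3, 9.
Then next layer: 4.
Nothing further is reachable.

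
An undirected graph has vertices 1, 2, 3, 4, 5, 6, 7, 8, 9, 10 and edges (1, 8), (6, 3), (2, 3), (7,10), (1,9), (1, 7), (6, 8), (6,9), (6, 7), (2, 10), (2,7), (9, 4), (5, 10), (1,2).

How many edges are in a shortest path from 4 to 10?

Distance 0: 4.
Distance 1: 9.
Distance 2: 1, 6.
Distance 3: 2, 3, 7, 8.
Distance 4: 10 — contains 10.

4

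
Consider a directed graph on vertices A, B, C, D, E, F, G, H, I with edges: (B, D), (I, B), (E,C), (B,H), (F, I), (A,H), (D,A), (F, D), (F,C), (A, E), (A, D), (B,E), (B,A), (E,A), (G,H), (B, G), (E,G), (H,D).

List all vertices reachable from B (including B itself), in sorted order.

Start at B.
Its neighbours: A, D, E, G, H.
Then their neighbours: C.
Nothing further is reachable.

A, B, C, D, E, G, H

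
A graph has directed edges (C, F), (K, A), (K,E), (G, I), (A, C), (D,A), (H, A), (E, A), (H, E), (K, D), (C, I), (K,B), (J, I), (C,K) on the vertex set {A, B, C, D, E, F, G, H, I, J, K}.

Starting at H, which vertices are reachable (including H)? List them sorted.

Start at H.
Its neighbours: A, E.
Then their neighbours: C.
Then next layer: F, I, K.
Then next layer: B, D.
Nothing further is reachable.

A, B, C, D, E, F, H, I, K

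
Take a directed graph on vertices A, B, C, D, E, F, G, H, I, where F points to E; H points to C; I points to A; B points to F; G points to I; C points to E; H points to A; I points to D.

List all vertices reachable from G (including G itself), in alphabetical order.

Start at G.
Its neighbours: I.
Then their neighbours: A, D.
Nothing further is reachable.

A, D, G, I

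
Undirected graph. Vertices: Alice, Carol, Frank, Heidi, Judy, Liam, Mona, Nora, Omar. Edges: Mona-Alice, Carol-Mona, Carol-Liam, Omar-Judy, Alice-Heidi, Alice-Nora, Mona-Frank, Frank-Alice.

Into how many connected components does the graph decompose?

2

From Alice: component {Alice, Carol, Frank, Heidi, Liam, Mona, Nora}.
From Judy: component {Judy, Omar}.
That's 2 components.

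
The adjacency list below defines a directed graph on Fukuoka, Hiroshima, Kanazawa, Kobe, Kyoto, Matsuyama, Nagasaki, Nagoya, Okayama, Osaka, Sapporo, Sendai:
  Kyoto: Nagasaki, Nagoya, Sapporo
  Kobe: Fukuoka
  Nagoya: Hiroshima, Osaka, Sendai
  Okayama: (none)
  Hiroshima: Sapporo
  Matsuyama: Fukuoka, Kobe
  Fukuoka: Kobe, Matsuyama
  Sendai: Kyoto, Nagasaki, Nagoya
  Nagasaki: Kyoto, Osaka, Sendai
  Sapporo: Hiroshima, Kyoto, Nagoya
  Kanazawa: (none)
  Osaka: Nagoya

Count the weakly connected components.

From Fukuoka: component {Fukuoka, Kobe, Matsuyama}.
From Hiroshima: component {Hiroshima, Kyoto, Nagasaki, Nagoya, Osaka, Sapporo, Sendai}.
From Kanazawa: component {Kanazawa}.
From Okayama: component {Okayama}.
That's 4 components.

4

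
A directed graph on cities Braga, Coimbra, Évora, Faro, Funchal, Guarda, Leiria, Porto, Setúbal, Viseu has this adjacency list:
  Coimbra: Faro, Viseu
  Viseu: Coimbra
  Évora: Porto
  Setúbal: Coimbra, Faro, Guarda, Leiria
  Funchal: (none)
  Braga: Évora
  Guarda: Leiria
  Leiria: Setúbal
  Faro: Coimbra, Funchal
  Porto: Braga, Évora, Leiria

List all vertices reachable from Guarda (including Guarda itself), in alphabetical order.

Start at Guarda.
Its neighbours: Leiria.
Then their neighbours: Setúbal.
Then next layer: Coimbra, Faro.
Then next layer: Funchal, Viseu.
Nothing further is reachable.

Coimbra, Faro, Funchal, Guarda, Leiria, Setúbal, Viseu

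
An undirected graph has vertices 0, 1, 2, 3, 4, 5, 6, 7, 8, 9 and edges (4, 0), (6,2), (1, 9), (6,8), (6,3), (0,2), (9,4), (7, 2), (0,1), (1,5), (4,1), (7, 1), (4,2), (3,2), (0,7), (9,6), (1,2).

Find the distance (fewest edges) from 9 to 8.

2

Distance 0: 9.
Distance 1: 1, 4, 6.
Distance 2: 0, 2, 3, 5, 7, 8 — contains 8.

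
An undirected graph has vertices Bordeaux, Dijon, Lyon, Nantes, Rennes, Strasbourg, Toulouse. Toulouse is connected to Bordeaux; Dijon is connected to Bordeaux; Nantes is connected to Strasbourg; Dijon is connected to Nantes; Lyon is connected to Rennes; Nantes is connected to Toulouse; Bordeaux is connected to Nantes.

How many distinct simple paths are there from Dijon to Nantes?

Dijon–Bordeaux–Nantes
Dijon–Bordeaux–Toulouse–Nantes
Dijon–Nantes

3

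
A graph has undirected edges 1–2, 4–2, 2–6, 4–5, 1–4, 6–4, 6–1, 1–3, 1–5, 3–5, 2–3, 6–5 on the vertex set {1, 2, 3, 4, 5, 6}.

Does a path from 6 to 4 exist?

Explore from 6.
Distance 1: reach 1, 2, 4, 5.
Found 4.

Yes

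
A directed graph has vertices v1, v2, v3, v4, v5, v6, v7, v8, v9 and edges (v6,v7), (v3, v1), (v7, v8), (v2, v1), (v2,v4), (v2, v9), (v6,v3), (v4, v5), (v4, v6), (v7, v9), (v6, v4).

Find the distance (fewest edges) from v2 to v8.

4

Distance 0: v2.
Distance 1: v1, v4, v9.
Distance 2: v5, v6.
Distance 3: v3, v7.
Distance 4: v8 — contains v8.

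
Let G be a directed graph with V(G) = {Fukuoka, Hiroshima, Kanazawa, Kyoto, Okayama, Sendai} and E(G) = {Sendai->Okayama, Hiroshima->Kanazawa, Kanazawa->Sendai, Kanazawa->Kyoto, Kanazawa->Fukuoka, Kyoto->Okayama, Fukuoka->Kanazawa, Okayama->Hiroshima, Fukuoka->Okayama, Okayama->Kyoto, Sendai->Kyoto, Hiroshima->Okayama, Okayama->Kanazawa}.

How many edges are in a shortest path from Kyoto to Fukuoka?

Distance 0: Kyoto.
Distance 1: Okayama.
Distance 2: Hiroshima, Kanazawa.
Distance 3: Fukuoka, Sendai — contains Fukuoka.

3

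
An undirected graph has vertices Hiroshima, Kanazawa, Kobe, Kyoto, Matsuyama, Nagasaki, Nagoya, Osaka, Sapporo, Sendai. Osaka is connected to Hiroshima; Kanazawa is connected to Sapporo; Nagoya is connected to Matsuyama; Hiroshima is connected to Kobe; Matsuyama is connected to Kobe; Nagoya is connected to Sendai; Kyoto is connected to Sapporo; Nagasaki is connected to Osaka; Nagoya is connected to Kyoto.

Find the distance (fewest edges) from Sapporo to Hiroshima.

5

Distance 0: Sapporo.
Distance 1: Kanazawa, Kyoto.
Distance 2: Nagoya.
Distance 3: Matsuyama, Sendai.
Distance 4: Kobe.
Distance 5: Hiroshima — contains Hiroshima.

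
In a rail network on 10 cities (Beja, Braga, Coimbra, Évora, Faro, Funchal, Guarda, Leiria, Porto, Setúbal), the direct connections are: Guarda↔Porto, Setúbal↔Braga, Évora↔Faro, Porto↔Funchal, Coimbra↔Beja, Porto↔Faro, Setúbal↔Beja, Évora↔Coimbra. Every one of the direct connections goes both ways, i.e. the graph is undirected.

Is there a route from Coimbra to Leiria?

No

Explore from Coimbra.
Distance 1: reach Beja, Évora.
Distance 2: reach Faro, Setúbal.
Distance 3: reach Braga, Porto.
Distance 4: reach Funchal, Guarda.
The search is exhausted without reaching Leiria; it lies in a different component.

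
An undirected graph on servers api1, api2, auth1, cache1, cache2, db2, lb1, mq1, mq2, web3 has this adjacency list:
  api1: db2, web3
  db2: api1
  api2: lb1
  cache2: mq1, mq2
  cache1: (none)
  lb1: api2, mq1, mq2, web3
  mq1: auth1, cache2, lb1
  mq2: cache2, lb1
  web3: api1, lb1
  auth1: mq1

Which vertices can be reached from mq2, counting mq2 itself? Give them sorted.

Start at mq2.
Its neighbours: cache2, lb1.
Then their neighbours: api2, mq1, web3.
Then next layer: api1, auth1.
Then next layer: db2.
Nothing further is reachable.

api1, api2, auth1, cache2, db2, lb1, mq1, mq2, web3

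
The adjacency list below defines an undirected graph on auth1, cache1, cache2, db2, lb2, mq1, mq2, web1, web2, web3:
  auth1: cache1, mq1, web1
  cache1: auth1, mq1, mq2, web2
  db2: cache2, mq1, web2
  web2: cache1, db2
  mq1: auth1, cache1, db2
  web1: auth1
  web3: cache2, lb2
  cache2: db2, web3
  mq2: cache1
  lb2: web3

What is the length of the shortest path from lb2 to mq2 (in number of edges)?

6

Distance 0: lb2.
Distance 1: web3.
Distance 2: cache2.
Distance 3: db2.
Distance 4: mq1, web2.
Distance 5: auth1, cache1.
Distance 6: mq2, web1 — contains mq2.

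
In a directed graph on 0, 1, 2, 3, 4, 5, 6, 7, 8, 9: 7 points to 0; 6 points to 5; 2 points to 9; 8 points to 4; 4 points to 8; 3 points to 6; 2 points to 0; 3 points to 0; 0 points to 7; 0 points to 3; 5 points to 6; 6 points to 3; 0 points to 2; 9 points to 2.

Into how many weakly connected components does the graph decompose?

3

From 0: component {0, 2, 3, 5, 6, 7, 9}.
From 1: component {1}.
From 4: component {4, 8}.
That's 3 components.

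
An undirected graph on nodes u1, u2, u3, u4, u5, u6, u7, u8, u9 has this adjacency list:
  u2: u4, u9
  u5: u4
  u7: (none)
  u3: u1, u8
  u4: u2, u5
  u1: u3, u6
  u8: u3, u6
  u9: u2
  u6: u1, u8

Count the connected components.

From u1: component {u1, u3, u6, u8}.
From u2: component {u2, u4, u5, u9}.
From u7: component {u7}.
That's 3 components.

3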